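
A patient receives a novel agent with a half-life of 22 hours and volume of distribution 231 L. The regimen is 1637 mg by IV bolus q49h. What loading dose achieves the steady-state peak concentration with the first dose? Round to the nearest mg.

2082 mg

f = (1/2)^(49/22) ≈ 0.213562; accumulation ratio R = 1/(1−f) ≈ 1.27156.
Loading dose to hit Cmax,ss on first dose: D_load = D_maint·R ≈ 1637 × 1.27156 ≈ 2081.54 mg.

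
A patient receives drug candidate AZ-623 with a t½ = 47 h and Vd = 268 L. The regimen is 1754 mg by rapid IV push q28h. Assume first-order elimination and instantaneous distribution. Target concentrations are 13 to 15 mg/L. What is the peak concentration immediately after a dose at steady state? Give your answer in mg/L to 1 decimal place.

19.3 mg/L

k = ln2/t½ = ln2/47 ≈ 0.014748 h⁻¹; fraction remaining f = e^(−kτ) = e^(−0.014748×28) ≈ 0.6617.
Accumulation ratio R = 1/(1 − f) ≈ 1/0.3383 ≈ 2.9560.
Single-dose peak C₀ = D/Vd = 1754/268 ≈ 6.545 mg/L.
Steady-state peak Cmax,ss = C₀·R ≈ 6.545 × 2.9560 ≈ 19.347 mg/L.
Peak 19.3 mg/L vs MTC 15 mg/L: exceeds toxic threshold.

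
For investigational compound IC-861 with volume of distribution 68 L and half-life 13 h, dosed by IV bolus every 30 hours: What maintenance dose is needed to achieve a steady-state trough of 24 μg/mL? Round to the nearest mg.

6448 mg

τ/t½ = 30/13 ≈ 2.3077, so f = (1/2)^(30/13) ≈ 0.201983.
Cmin,ss = (D/Vd)·f/(1−f), so D = Cmin,ss·Vd·(1−f)/f.
D = 24 × 68 × (1−f)/f ≈ 24 × 68 × 3.95091 ≈ 6447.89 mg.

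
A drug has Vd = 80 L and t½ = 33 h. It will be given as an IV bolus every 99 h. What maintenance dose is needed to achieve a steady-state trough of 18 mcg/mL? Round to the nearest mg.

τ/t½ = 99/33 ≈ 3, so f = (1/2)^(99/33) ≈ 0.125000.
Cmin,ss = (D/Vd)·f/(1−f), so D = Cmin,ss·Vd·(1−f)/f.
D = 18 × 80 × (1−f)/f ≈ 18 × 80 × 7.00000 ≈ 10080.00 mg.

10080 mg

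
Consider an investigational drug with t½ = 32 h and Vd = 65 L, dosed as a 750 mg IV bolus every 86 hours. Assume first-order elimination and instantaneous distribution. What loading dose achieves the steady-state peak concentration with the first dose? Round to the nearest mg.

f = (1/2)^(86/32) ≈ 0.155232; accumulation ratio R = 1/(1−f) ≈ 1.18376.
Loading dose to hit Cmax,ss on first dose: D_load = D_maint·R ≈ 750 × 1.18376 ≈ 887.82 mg.

888 mg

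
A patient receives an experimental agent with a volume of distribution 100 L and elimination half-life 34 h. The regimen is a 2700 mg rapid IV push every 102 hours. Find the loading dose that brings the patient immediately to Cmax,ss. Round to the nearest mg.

3086 mg

f = (1/2)^(102/34) ≈ 0.125000; accumulation ratio R = 1/(1−f) ≈ 1.14286.
Loading dose to hit Cmax,ss on first dose: D_load = D_maint·R ≈ 2700 × 1.14286 ≈ 3085.72 mg.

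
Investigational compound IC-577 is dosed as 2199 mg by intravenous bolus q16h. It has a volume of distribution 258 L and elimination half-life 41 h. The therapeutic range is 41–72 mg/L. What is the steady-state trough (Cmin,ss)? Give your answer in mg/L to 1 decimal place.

27.4 mg/L

k = ln2/t½ = ln2/41 ≈ 0.016906 h⁻¹; fraction remaining f = e^(−kτ) = e^(−0.016906×16) ≈ 0.7630.
At steady state, accumulation factor R = 1/(1 − e^(−kτ)) ≈ 4.2194.
Single-dose peak C₀ = D/Vd = 2199/258 ≈ 8.523 mg/L.
Cmax,ss = C₀/(1 − f) ≈ 8.523/0.2370 ≈ 35.962 mg/L.
One interval later, Cmin,ss = Cmax,ss·e^(−kτ) ≈ 35.962 × 0.7630 ≈ 27.439 mg/L.
Trough 27.4 mg/L vs MEC 41 mg/L: subtherapeutic.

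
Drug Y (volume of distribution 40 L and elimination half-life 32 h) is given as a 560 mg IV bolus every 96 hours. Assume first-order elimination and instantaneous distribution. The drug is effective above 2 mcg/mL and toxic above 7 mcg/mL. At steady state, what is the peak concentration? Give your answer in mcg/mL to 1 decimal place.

τ = 96 h = 3 half-lives, so f = (1/2)^3 = 0.125.
At steady state, R = 1/(1 − 0.125) = 8/7.
Single-dose peak C₀ = D/Vd = 560/40 = 14 mcg/mL.
Steady-state peak Cmax,ss = C₀·R = 14 × 8/7 ≈ 16.000 mcg/mL.
Peak 16.0 mcg/mL vs MTC 7 mcg/mL: exceeds toxic threshold.

16.0 mcg/mL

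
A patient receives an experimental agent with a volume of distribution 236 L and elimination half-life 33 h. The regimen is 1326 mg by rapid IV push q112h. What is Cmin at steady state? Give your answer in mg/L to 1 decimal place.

0.6 mg/L

τ/t½ = 112/33 ≈ 3.3939, so fraction remaining f = (1/2)^(112/33) ≈ 0.0951.
At steady state, accumulation factor R = 1/(1 − e^(−kτ)) ≈ 1.1051.
Each bolus raises the concentration by D/Vd = 1326/236 ≈ 5.619 mg/L.
Steady-state peak Cmax,ss = C₀·R ≈ 5.619 × 1.1051 ≈ 6.210 mg/L.
Steady-state trough Cmin,ss = Cmax,ss·f ≈ 6.210 × 0.0951 ≈ 0.591 mg/L.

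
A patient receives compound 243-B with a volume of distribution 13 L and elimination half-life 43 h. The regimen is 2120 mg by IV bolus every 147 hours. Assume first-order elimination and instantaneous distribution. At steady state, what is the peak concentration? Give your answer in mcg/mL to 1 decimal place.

k = ln2/t½ = ln2/43 ≈ 0.016120 h⁻¹; fraction remaining f = e^(−kτ) = e^(−0.016120×147) ≈ 0.0935.
Accumulation ratio R = 1/(1 − f) ≈ 1/0.9065 ≈ 1.1031.
Single-dose peak C₀ = D/Vd = 2120/13 ≈ 163.077 mcg/mL.
Steady-state peak Cmax,ss = C₀·R ≈ 163.077 × 1.1031 ≈ 179.890 mcg/mL.

179.9 mcg/mL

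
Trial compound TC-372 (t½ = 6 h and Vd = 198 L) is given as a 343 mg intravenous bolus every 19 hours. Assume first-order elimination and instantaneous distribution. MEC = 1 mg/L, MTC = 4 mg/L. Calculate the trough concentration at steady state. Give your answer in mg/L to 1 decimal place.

k = ln2/t½ = ln2/6 ≈ 0.115525 h⁻¹; fraction remaining f = e^(−kτ) = e^(−0.115525×19) ≈ 0.1114.
Accumulation ratio R = 1/(1 − f) ≈ 1/0.8886 ≈ 1.1254.
Each bolus raises the concentration by D/Vd = 343/198 ≈ 1.732 mg/L.
Steady-state peak Cmax,ss = C₀·R ≈ 1.732 × 1.1254 ≈ 1.949 mg/L.
One interval later, Cmin,ss = Cmax,ss·e^(−kτ) ≈ 1.949 × 0.1114 ≈ 0.217 mg/L.
Trough 0.2 mg/L vs MEC 1 mg/L: subtherapeutic.

0.2 mg/L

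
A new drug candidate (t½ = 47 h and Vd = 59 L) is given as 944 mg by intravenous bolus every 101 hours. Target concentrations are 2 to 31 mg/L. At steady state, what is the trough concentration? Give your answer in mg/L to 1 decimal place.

4.7 mg/L

τ/t½ = 101/47 ≈ 2.1489, so fraction remaining f = (1/2)^(101/47) ≈ 0.2255.
Single-dose peak C₀ = D/Vd = 944/59 ≈ 16.000 mg/L.
Steady-state trough Cmin,ss = C₀·f/(1−f) ≈ 16.000 × 0.2255/0.7745 ≈ 4.658 mg/L.
Trough 4.7 mg/L vs MEC 2 mg/L: adequate.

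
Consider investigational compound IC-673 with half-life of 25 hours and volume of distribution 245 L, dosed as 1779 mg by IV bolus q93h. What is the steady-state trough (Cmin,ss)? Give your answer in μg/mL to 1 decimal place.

0.6 μg/mL

k = ln2/t½ = ln2/25 ≈ 0.027726 h⁻¹; fraction remaining f = e^(−kτ) = e^(−0.027726×93) ≈ 0.0759.
Single-dose peak C₀ = D/Vd = 1779/245 ≈ 7.261 μg/mL.
Steady-state trough Cmin,ss = C₀·f/(1−f) ≈ 7.261 × 0.0759/0.9241 ≈ 0.596 μg/mL.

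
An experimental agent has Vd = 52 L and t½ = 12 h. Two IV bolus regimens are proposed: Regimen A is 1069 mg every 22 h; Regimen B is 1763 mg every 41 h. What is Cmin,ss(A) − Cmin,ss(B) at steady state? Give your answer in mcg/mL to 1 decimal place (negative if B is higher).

Regimen A: f = (1/2)^(22/12) ≈ 0.2806; Cmin,ss = (1069/52)·f/(1−f) ≈ 8.018 mcg/mL.
Regimen B: f = (1/2)^(41/12) ≈ 0.0936; Cmin,ss = (1763/52)·f/(1−f) ≈ 3.501 mcg/mL.
Difference ≈ 8.018 − 3.501 ≈ 4.517 mcg/mL.

4.5 mcg/mL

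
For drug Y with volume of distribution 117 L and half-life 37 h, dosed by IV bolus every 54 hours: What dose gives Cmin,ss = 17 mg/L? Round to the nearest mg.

τ/t½ = 54/37 ≈ 1.4595, so f = (1/2)^(54/37) ≈ 0.363629.
Cmin,ss = (D/Vd)·f/(1−f), so D = Cmin,ss·Vd·(1−f)/f.
D = 17 × 117 × (1−f)/f ≈ 17 × 117 × 1.75006 ≈ 3480.87 mg.

3481 mg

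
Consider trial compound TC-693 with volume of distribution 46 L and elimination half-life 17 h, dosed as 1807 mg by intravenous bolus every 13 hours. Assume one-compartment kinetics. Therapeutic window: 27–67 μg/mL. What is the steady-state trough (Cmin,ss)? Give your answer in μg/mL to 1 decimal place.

k = ln2/t½ = ln2/17 ≈ 0.040773 h⁻¹; fraction remaining f = e^(−kτ) = e^(−0.040773×13) ≈ 0.5886.
Accumulation ratio R = 1/(1 − f) ≈ 1/0.4114 ≈ 2.4307.
Single-dose peak C₀ = D/Vd = 1807/46 ≈ 39.283 μg/mL.
Steady-state peak Cmax,ss = C₀·R ≈ 39.283 × 2.4307 ≈ 95.485 μg/mL.
One interval later, Cmin,ss = Cmax,ss·e^(−kτ) ≈ 95.485 × 0.5886 ≈ 56.202 μg/mL.
Trough 56.2 μg/mL vs MEC 27 μg/mL: adequate.

56.2 μg/mL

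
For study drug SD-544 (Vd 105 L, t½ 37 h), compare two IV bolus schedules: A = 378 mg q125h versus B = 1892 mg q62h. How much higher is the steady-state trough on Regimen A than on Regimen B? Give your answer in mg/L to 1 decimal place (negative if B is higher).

Regimen A: f = (1/2)^(125/37) ≈ 0.0962; Cmin,ss = (378/105)·f/(1−f) ≈ 0.383 mg/L.
Regimen B: f = (1/2)^(62/37) ≈ 0.3130; Cmin,ss = (1892/105)·f/(1−f) ≈ 8.210 mg/L.
Difference ≈ 0.383 − 8.210 ≈ -7.827 mg/L.

-7.8 mg/L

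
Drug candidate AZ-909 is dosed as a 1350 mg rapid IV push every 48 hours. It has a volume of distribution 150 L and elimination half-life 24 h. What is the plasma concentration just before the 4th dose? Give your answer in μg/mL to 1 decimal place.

f = (1/2)^(τ/t½) = (1/2)^(48/24) ≈ 0.2500.
C₀ = D/Vd = 1350/150 ≈ 9.000 μg/mL.
Before the 4th dose, 3 doses have been given. Superposition: Cmin = C₀·(f + f² + … + f^3).
≈ 9.000 × (0.2500 + 0.0625 + 0.0156) ≈ 9.000 × 0.3281 ≈ 2.953 μg/mL.

3.0 μg/mL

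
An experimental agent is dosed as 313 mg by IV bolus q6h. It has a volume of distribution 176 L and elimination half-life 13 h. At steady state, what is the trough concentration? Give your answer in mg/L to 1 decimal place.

4.7 mg/L

Over one 6-h interval, 6/13 ≈ 0.46154 half-lives elapse, leaving f ≈ 0.7262 of each dose.
Accumulation ratio R = 1/(1 − f) ≈ 1/0.2738 ≈ 3.6523.
Each bolus raises the concentration by D/Vd = 313/176 ≈ 1.778 mg/L.
Steady-state peak Cmax,ss = C₀·R ≈ 1.778 × 3.6523 ≈ 6.494 mg/L.
One interval later, Cmin,ss = Cmax,ss·e^(−kτ) ≈ 6.494 × 0.7262 ≈ 4.716 mg/L.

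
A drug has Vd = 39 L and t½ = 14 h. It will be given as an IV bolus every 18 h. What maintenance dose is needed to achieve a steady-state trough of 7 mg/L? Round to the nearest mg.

393 mg

τ/t½ = 18/14 ≈ 1.2857, so f = (1/2)^(18/14) ≈ 0.410168.
Cmin,ss = (D/Vd)·f/(1−f), so D = Cmin,ss·Vd·(1−f)/f.
D = 7 × 39 × (1−f)/f ≈ 7 × 39 × 1.43803 ≈ 392.58 mg.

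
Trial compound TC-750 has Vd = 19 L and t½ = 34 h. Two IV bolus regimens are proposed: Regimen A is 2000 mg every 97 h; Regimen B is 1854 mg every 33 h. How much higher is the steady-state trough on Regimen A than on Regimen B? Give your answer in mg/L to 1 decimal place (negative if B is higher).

-84.8 mg/L

Regimen A: f = (1/2)^(97/34) ≈ 0.1384; Cmin,ss = (2000/19)·f/(1−f) ≈ 16.909 mg/L.
Regimen B: f = (1/2)^(33/34) ≈ 0.5103; Cmin,ss = (1854/19)·f/(1−f) ≈ 101.684 mg/L.
Difference ≈ 16.909 − 101.684 ≈ -84.775 mg/L.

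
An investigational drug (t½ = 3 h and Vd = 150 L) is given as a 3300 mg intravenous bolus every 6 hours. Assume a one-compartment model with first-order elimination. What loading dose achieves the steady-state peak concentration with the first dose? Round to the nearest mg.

f = (1/2)^(6/3) ≈ 0.250000; accumulation ratio R = 1/(1−f) ≈ 1.33333.
Loading dose to hit Cmax,ss on first dose: D_load = D_maint·R ≈ 3300 × 1.33333 ≈ 4399.99 mg.

4400 mg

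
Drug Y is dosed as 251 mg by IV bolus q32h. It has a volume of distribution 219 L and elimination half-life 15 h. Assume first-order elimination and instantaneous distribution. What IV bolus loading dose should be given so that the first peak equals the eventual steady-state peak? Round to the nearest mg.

f = (1/2)^(32/15) ≈ 0.227931; accumulation ratio R = 1/(1−f) ≈ 1.29522.
Loading dose to hit Cmax,ss on first dose: D_load = D_maint·R ≈ 251 × 1.29522 ≈ 325.10 mg.

325 mg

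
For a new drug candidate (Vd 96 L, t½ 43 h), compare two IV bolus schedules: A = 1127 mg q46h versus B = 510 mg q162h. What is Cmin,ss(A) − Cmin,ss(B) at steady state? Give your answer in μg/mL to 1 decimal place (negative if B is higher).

10.3 μg/mL

Regimen A: f = (1/2)^(46/43) ≈ 0.4764; Cmin,ss = (1127/96)·f/(1−f) ≈ 10.681 μg/mL.
Regimen B: f = (1/2)^(162/43) ≈ 0.0734; Cmin,ss = (510/96)·f/(1−f) ≈ 0.421 μg/mL.
Difference ≈ 10.681 − 0.421 ≈ 10.260 μg/mL.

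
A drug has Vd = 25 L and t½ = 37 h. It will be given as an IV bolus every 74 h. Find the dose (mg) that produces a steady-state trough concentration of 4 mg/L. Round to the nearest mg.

300 mg

τ/t½ = 74/37 ≈ 2, so f = (1/2)^(74/37) ≈ 0.250000.
Cmin,ss = (D/Vd)·f/(1−f), so D = Cmin,ss·Vd·(1−f)/f.
D = 4 × 25 × (1−f)/f ≈ 4 × 25 × 3.00000 ≈ 300.00 mg.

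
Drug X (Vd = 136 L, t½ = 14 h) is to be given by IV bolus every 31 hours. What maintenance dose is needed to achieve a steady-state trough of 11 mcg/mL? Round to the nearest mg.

τ/t½ = 31/14 ≈ 2.2143, so f = (1/2)^(31/14) ≈ 0.215493.
Cmin,ss = (D/Vd)·f/(1−f), so D = Cmin,ss·Vd·(1−f)/f.
D = 11 × 136 × (1−f)/f ≈ 11 × 136 × 3.64052 ≈ 5446.22 mg.

5446 mg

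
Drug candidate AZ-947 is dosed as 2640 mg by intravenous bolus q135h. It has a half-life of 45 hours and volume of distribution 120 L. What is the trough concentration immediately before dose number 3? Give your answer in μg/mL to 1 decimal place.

f = (1/2)^(τ/t½) = (1/2)^(135/45) ≈ 0.1250.
C₀ = D/Vd = 2640/120 ≈ 22.000 μg/mL.
Before the 3rd dose, 2 doses have been given. Superposition: Cmin = C₀·(f + f²).
≈ 22.000 × (0.1250 + 0.0156) ≈ 22.000 × 0.1406 ≈ 3.093 μg/mL.

3.1 μg/mL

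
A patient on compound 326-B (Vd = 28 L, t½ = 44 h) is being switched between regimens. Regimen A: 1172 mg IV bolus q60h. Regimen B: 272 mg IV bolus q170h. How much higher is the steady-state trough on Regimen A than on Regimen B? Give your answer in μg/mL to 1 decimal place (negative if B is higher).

Regimen A: f = (1/2)^(60/44) ≈ 0.3886; Cmin,ss = (1172/28)·f/(1−f) ≈ 26.604 μg/mL.
Regimen B: f = (1/2)^(170/44) ≈ 0.0687; Cmin,ss = (272/28)·f/(1−f) ≈ 0.717 μg/mL.
Difference ≈ 26.604 − 0.717 ≈ 25.887 μg/mL.

25.9 μg/mL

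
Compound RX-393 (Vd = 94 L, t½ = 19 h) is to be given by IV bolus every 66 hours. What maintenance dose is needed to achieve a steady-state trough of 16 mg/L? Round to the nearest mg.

τ/t½ = 66/19 ≈ 3.4737, so f = (1/2)^(66/19) ≈ 0.090015.
Cmin,ss = (D/Vd)·f/(1−f), so D = Cmin,ss·Vd·(1−f)/f.
D = 16 × 94 × (1−f)/f ≈ 16 × 94 × 10.10926 ≈ 15204.33 mg.

15204 mg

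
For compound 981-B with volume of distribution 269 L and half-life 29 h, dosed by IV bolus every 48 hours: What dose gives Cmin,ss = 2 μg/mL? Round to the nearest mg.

τ/t½ = 48/29 ≈ 1.6552, so f = (1/2)^(48/29) ≈ 0.317500.
Cmin,ss = (D/Vd)·f/(1−f), so D = Cmin,ss·Vd·(1−f)/f.
D = 2 × 269 × (1−f)/f ≈ 2 × 269 × 2.14961 ≈ 1156.49 mg.

1156 mg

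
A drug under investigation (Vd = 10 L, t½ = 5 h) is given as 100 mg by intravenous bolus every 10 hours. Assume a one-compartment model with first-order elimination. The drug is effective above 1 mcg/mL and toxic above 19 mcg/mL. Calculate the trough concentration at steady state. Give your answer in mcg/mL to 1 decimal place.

τ = 10 h = 2 half-lives, so f = (1/2)^2 = 0.25.
Accumulation ratio R = 1/(1 − f) = 1/0.75 = 4/3.
Single-dose peak C₀ = D/Vd = 100/10 = 10 mcg/mL.
Steady-state peak Cmax,ss = C₀·R = 10 × 4/3 ≈ 13.333 mcg/mL.
Steady-state trough Cmin,ss = Cmax,ss·f ≈ 13.333 × 0.25 ≈ 3.333 mcg/mL.
Trough 3.3 mcg/mL vs MEC 1 mcg/mL: adequate.

3.3 mcg/mL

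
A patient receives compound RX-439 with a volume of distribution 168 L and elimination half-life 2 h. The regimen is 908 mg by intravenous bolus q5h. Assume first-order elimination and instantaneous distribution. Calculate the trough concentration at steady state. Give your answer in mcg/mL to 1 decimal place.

k = ln2/t½ = ln2/2 ≈ 0.346574 h⁻¹; fraction remaining f = e^(−kτ) = e^(−0.346574×5) ≈ 0.1768.
Accumulation ratio R = 1/(1 − f) ≈ 1/0.8232 ≈ 1.2148.
Single-dose peak C₀ = D/Vd = 908/168 ≈ 5.405 mcg/mL.
Steady-state peak Cmax,ss = C₀·R ≈ 5.405 × 1.2148 ≈ 6.566 mcg/mL.
One interval later, Cmin,ss = Cmax,ss·e^(−kτ) ≈ 6.566 × 0.1768 ≈ 1.161 mcg/mL.

1.2 mcg/mL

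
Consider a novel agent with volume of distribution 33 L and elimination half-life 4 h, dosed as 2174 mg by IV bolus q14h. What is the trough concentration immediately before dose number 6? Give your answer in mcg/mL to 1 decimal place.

f = (1/2)^(τ/t½) = (1/2)^(14/4) ≈ 0.0884.
C₀ = D/Vd = 2174/33 ≈ 65.879 mcg/mL.
Before the 6th dose, 5 doses have been given. Superposition: Cmin = C₀·(f + f² + … + f^5).
≈ 65.879 × (0.0884 + 0.0078 + 0.0007 + 0.0001 + 0.0000) ≈ 65.879 × 0.0970 ≈ 6.390 mcg/mL.

6.4 mcg/mL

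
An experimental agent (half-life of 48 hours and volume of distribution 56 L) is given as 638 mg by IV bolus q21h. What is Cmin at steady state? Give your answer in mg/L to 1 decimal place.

τ/t½ = 21/48 ≈ 0.4375, so fraction remaining f = (1/2)^(21/48) ≈ 0.7384.
Single-dose peak C₀ = D/Vd = 638/56 ≈ 11.393 mg/L.
Steady-state trough Cmin,ss = C₀·f/(1−f) ≈ 11.393 × 0.7384/0.2616 ≈ 32.158 mg/L.

32.2 mg/L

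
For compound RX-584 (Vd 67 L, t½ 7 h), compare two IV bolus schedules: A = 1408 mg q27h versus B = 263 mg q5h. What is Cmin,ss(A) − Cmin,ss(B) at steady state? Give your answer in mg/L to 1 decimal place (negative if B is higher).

-4.6 mg/L

Regimen A: f = (1/2)^(27/7) ≈ 0.0690; Cmin,ss = (1408/67)·f/(1−f) ≈ 1.557 mg/L.
Regimen B: f = (1/2)^(5/7) ≈ 0.6095; Cmin,ss = (263/67)·f/(1−f) ≈ 6.127 mg/L.
Difference ≈ 1.557 − 6.127 ≈ -4.570 mg/L.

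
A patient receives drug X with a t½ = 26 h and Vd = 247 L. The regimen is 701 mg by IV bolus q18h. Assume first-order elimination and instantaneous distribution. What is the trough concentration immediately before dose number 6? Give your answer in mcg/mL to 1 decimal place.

f = (1/2)^(τ/t½) = (1/2)^(18/26) ≈ 0.6189.
C₀ = D/Vd = 701/247 ≈ 2.838 mcg/mL.
Before the 6th dose, 5 doses have been given. Superposition: Cmin = C₀·(f + f² + … + f^5).
≈ 2.838 × (0.6189 + 0.3830 + 0.2371 + 0.1467 + 0.0908) ≈ 2.838 × 1.4765 ≈ 4.190 mcg/mL.

4.2 mcg/mL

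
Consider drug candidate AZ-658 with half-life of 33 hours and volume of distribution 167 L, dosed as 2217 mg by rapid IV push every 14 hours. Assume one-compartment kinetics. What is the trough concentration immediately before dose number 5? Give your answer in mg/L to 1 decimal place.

26.9 mg/L

f = (1/2)^(τ/t½) = (1/2)^(14/33) ≈ 0.7452.
C₀ = D/Vd = 2217/167 ≈ 13.275 mg/L.
Before the 5th dose, 4 doses have been given. Superposition: Cmin = C₀·(f + f² + … + f^4).
≈ 13.275 × (0.7452 + 0.5553 + 0.4138 + 0.3084) ≈ 13.275 × 2.0227 ≈ 26.851 mg/L.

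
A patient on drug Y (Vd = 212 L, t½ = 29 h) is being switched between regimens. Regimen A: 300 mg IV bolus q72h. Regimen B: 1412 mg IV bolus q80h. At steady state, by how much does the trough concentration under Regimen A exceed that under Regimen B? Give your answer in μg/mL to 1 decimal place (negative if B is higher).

Regimen A: f = (1/2)^(72/29) ≈ 0.1789; Cmin,ss = (300/212)·f/(1−f) ≈ 0.308 μg/mL.
Regimen B: f = (1/2)^(80/29) ≈ 0.1478; Cmin,ss = (1412/212)·f/(1−f) ≈ 1.155 μg/mL.
Difference ≈ 0.308 − 1.155 ≈ -0.847 μg/mL.

-0.8 μg/mL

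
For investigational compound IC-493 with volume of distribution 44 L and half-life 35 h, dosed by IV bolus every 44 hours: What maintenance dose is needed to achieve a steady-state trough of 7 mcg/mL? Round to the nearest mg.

τ/t½ = 44/35 ≈ 1.2571, so f = (1/2)^(44/35) ≈ 0.418372.
Cmin,ss = (D/Vd)·f/(1−f), so D = Cmin,ss·Vd·(1−f)/f.
D = 7 × 44 × (1−f)/f ≈ 7 × 44 × 1.39022 ≈ 428.19 mg.

428 mg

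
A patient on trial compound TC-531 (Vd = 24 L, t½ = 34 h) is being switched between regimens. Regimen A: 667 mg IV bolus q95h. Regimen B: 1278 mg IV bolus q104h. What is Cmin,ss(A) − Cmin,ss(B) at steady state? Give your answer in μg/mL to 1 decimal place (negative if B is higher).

Regimen A: f = (1/2)^(95/34) ≈ 0.1442; Cmin,ss = (667/24)·f/(1−f) ≈ 4.683 μg/mL.
Regimen B: f = (1/2)^(104/34) ≈ 0.1200; Cmin,ss = (1278/24)·f/(1−f) ≈ 7.261 μg/mL.
Difference ≈ 4.683 − 7.261 ≈ -2.578 μg/mL.

-2.6 μg/mL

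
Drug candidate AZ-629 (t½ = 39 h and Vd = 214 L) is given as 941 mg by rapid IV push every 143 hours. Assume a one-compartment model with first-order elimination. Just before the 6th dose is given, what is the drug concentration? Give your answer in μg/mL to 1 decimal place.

f = (1/2)^(τ/t½) = (1/2)^(143/39) ≈ 0.0787.
C₀ = D/Vd = 941/214 ≈ 4.397 μg/mL.
Before the 6th dose, 5 doses have been given. Superposition: Cmin = C₀·(f + f² + … + f^5).
≈ 4.397 × (0.0787 + 0.0062 + 0.0005 + 0.0000 + 0.0000) ≈ 4.397 × 0.0854 ≈ 0.376 μg/mL.

0.4 μg/mL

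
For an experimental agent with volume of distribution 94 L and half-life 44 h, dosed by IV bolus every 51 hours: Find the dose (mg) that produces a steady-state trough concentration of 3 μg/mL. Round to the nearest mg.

τ/t½ = 51/44 ≈ 1.1591, so f = (1/2)^(51/44) ≈ 0.447795.
Cmin,ss = (D/Vd)·f/(1−f), so D = Cmin,ss·Vd·(1−f)/f.
D = 3 × 94 × (1−f)/f ≈ 3 × 94 × 1.23316 ≈ 347.75 mg.

348 mg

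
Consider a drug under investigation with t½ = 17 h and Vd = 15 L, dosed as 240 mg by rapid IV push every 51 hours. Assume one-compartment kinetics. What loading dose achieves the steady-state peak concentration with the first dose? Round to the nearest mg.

f = (1/2)^(51/17) ≈ 0.125000; accumulation ratio R = 1/(1−f) ≈ 1.14286.
Loading dose to hit Cmax,ss on first dose: D_load = D_maint·R ≈ 240 × 1.14286 ≈ 274.29 mg.

274 mg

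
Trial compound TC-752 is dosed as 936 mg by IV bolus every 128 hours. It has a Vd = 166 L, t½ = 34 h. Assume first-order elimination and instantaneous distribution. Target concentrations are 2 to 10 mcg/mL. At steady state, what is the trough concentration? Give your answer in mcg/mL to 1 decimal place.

τ/t½ = 128/34 ≈ 3.7647, so fraction remaining f = (1/2)^(128/34) ≈ 0.0736.
Single-dose peak C₀ = D/Vd = 936/166 ≈ 5.639 mcg/mL.
Steady-state trough Cmin,ss = C₀·f/(1−f) ≈ 5.639 × 0.0736/0.9264 ≈ 0.448 mcg/mL.
Trough 0.4 mcg/mL vs MEC 2 mcg/mL: subtherapeutic.

0.4 mcg/mL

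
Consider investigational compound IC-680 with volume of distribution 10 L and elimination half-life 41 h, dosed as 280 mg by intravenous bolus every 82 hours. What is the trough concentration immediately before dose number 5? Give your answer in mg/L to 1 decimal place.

9.3 mg/L

f = (1/2)^(τ/t½) = (1/2)^(82/41) ≈ 0.2500.
C₀ = D/Vd = 280/10 ≈ 28.000 mg/L.
Before the 5th dose, 4 doses have been given. Superposition: Cmin = C₀·(f + f² + … + f^4).
≈ 28.000 × (0.2500 + 0.0625 + 0.0156 + 0.0039) ≈ 28.000 × 0.3320 ≈ 9.296 mg/L.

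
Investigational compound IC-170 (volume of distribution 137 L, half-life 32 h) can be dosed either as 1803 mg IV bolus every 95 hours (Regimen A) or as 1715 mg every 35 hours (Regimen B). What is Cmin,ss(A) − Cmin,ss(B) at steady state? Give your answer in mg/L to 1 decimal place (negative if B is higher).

Regimen A: f = (1/2)^(95/32) ≈ 0.1277; Cmin,ss = (1803/137)·f/(1−f) ≈ 1.927 mg/L.
Regimen B: f = (1/2)^(35/32) ≈ 0.4685; Cmin,ss = (1715/137)·f/(1−f) ≈ 11.034 mg/L.
Difference ≈ 1.927 − 11.034 ≈ -9.107 mg/L.

-9.1 mg/L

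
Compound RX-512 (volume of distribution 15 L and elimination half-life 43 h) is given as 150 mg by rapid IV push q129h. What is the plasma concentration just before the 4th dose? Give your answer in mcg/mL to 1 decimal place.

1.4 mcg/mL

f = (1/2)^(τ/t½) = (1/2)^(129/43) ≈ 0.1250.
C₀ = D/Vd = 150/15 ≈ 10.000 mcg/mL.
Before the 4th dose, 3 doses have been given. Superposition: Cmin = C₀·(f + f² + … + f^3).
≈ 10.000 × (0.1250 + 0.0156 + 0.0020) ≈ 10.000 × 0.1426 ≈ 1.426 mcg/mL.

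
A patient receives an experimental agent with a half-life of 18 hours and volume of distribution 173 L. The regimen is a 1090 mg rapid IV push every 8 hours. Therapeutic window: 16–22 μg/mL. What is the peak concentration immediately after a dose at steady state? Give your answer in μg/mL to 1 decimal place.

Over one 8-h interval, 8/18 ≈ 0.44444 half-lives elapse, leaving f ≈ 0.7349 of each dose.
At steady state, accumulation factor R = 1/(1 − e^(−kτ)) ≈ 3.7722.
Single-dose peak C₀ = D/Vd = 1090/173 ≈ 6.301 μg/mL.
Cmax,ss = C₀/(1 − f) ≈ 6.301/0.2651 ≈ 23.768 μg/mL.
Peak 23.8 μg/mL vs MTC 22 μg/mL: exceeds toxic threshold.

23.8 μg/mL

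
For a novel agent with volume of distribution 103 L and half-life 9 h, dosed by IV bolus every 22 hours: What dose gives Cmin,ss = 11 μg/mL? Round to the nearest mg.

τ/t½ = 22/9 ≈ 2.4444, so f = (1/2)^(22/9) ≈ 0.183717.
Cmin,ss = (D/Vd)·f/(1−f), so D = Cmin,ss·Vd·(1−f)/f.
D = 11 × 103 × (1−f)/f ≈ 11 × 103 × 4.44315 ≈ 5034.09 mg.

5034 mg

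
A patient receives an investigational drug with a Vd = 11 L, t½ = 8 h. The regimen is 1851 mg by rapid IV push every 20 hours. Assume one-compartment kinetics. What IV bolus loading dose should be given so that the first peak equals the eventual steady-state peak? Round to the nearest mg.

2248 mg

f = (1/2)^(20/8) ≈ 0.176777; accumulation ratio R = 1/(1−f) ≈ 1.21474.
Loading dose to hit Cmax,ss on first dose: D_load = D_maint·R ≈ 1851 × 1.21474 ≈ 2248.48 mg.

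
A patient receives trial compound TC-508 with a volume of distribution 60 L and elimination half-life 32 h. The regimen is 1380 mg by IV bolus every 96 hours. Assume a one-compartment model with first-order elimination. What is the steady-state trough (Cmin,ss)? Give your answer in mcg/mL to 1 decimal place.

3.3 mcg/mL

The dosing interval is 3 half-lives, so f = 2^(−3) = 0.125.
Accumulation ratio R = 1/(1 − f) = 1/0.875 = 8/7.
Single-dose peak C₀ = D/Vd = 1380/60 = 23 mcg/mL.
Steady-state peak Cmax,ss = C₀·R = 23 × 8/7 ≈ 26.286 mcg/mL.
Steady-state trough Cmin,ss = Cmax,ss·f ≈ 26.286 × 0.125 ≈ 3.286 mcg/mL.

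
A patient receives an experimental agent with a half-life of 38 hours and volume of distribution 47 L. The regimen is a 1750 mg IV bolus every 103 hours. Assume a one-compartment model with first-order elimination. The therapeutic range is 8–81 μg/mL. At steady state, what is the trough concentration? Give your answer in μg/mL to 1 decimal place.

τ/t½ = 103/38 ≈ 2.7105, so fraction remaining f = (1/2)^(103/38) ≈ 0.1528.
Single-dose peak C₀ = D/Vd = 1750/47 ≈ 37.234 μg/mL.
Steady-state trough Cmin,ss = C₀·f/(1−f) ≈ 37.234 × 0.1528/0.8472 ≈ 6.715 μg/mL.
Trough 6.7 μg/mL vs MEC 8 μg/mL: subtherapeutic.

6.7 μg/mL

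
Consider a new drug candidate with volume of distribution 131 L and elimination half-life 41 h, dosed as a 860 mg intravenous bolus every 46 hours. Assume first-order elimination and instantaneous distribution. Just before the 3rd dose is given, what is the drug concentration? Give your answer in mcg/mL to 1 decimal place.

f = (1/2)^(τ/t½) = (1/2)^(46/41) ≈ 0.4595.
C₀ = D/Vd = 860/131 ≈ 6.565 mcg/mL.
Before the 3rd dose, 2 doses have been given. Superposition: Cmin = C₀·(f + f²).
≈ 6.565 × (0.4595 + 0.2111) ≈ 6.565 × 0.6706 ≈ 4.402 mcg/mL.

4.4 mcg/mL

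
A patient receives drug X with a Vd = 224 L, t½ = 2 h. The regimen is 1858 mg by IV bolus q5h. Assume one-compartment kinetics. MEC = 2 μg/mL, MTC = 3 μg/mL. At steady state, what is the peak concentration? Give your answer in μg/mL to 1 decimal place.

10.1 μg/mL

k = ln2/t½ = ln2/2 ≈ 0.346574 h⁻¹; fraction remaining f = e^(−kτ) = e^(−0.346574×5) ≈ 0.1768.
Accumulation ratio R = 1/(1 − f) ≈ 1/0.8232 ≈ 1.2148.
Single-dose peak C₀ = D/Vd = 1858/224 ≈ 8.295 μg/mL.
Cmax,ss = C₀/(1 − f) ≈ 8.295/0.8232 ≈ 10.077 μg/mL.
Peak 10.1 μg/mL vs MTC 3 μg/mL: exceeds toxic threshold.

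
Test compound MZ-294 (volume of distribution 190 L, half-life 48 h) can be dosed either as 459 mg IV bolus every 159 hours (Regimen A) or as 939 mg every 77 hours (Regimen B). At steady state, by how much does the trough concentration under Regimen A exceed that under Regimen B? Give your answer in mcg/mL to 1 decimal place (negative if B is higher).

Regimen A: f = (1/2)^(159/48) ≈ 0.1007; Cmin,ss = (459/190)·f/(1−f) ≈ 0.271 mcg/mL.
Regimen B: f = (1/2)^(77/48) ≈ 0.3289; Cmin,ss = (939/190)·f/(1−f) ≈ 2.422 mcg/mL.
Difference ≈ 0.271 − 2.422 ≈ -2.151 mcg/mL.

-2.2 mcg/mL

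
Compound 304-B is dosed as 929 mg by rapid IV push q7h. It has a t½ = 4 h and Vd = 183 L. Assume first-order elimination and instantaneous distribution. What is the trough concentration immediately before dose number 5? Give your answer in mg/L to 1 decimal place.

f = (1/2)^(τ/t½) = (1/2)^(7/4) ≈ 0.2973.
C₀ = D/Vd = 929/183 ≈ 5.077 mg/L.
Before the 5th dose, 4 doses have been given. Superposition: Cmin = C₀·(f + f² + … + f^4).
≈ 5.077 × (0.2973 + 0.0884 + 0.0263 + 0.0078) ≈ 5.077 × 0.4198 ≈ 2.131 mg/L.

2.1 mg/L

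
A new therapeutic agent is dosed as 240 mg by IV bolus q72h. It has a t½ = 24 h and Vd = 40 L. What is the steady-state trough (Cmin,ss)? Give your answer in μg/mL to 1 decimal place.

The dosing interval is 3 half-lives, so f = 2^(−3) = 0.125.
At steady state, R = 1/(1 − 0.125) = 8/7.
Single-dose peak C₀ = D/Vd = 240/40 = 6 μg/mL.
Steady-state peak Cmax,ss = C₀·R = 6 × 8/7 ≈ 6.857 μg/mL.
Steady-state trough Cmin,ss = Cmax,ss·f ≈ 6.857 × 0.125 ≈ 0.857 μg/mL.

0.9 μg/mL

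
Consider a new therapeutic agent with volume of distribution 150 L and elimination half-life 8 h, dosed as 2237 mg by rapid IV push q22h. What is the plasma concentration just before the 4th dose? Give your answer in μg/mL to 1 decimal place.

f = (1/2)^(τ/t½) = (1/2)^(22/8) ≈ 0.1487.
C₀ = D/Vd = 2237/150 ≈ 14.913 μg/mL.
Before the 4th dose, 3 doses have been given. Superposition: Cmin = C₀·(f + f² + … + f^3).
≈ 14.913 × (0.1487 + 0.0221 + 0.0033) ≈ 14.913 × 0.1741 ≈ 2.596 μg/mL.

2.6 μg/mL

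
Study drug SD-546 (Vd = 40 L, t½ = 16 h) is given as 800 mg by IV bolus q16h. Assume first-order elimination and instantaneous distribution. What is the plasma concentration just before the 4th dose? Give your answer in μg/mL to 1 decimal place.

f = (1/2)^(τ/t½) = (1/2)^(16/16) ≈ 0.5000.
C₀ = D/Vd = 800/40 ≈ 20.000 μg/mL.
Before the 4th dose, 3 doses have been given. Superposition: Cmin = C₀·(f + f² + … + f^3).
≈ 20.000 × (0.5000 + 0.2500 + 0.1250) ≈ 20.000 × 0.8750 ≈ 17.500 μg/mL.

17.5 μg/mL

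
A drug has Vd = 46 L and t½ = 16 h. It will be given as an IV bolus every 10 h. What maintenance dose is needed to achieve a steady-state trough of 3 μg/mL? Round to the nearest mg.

τ/t½ = 10/16 ≈ 0.625, so f = (1/2)^(10/16) ≈ 0.648420.
Cmin,ss = (D/Vd)·f/(1−f), so D = Cmin,ss·Vd·(1−f)/f.
D = 3 × 46 × (1−f)/f ≈ 3 × 46 × 0.54221 ≈ 74.82 mg.

75 mg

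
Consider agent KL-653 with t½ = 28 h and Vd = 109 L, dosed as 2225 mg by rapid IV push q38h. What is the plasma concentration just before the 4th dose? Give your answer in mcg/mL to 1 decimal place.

12.3 mcg/mL

f = (1/2)^(τ/t½) = (1/2)^(38/28) ≈ 0.3904.
C₀ = D/Vd = 2225/109 ≈ 20.413 mcg/mL.
Before the 4th dose, 3 doses have been given. Superposition: Cmin = C₀·(f + f² + … + f^3).
≈ 20.413 × (0.3904 + 0.1524 + 0.0595) ≈ 20.413 × 0.6023 ≈ 12.295 mcg/mL.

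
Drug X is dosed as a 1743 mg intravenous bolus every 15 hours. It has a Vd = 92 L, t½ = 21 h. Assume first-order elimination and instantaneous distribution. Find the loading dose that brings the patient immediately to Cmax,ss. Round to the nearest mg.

f = (1/2)^(15/21) ≈ 0.609507; accumulation ratio R = 1/(1−f) ≈ 2.56087.
Loading dose to hit Cmax,ss on first dose: D_load = D_maint·R ≈ 1743 × 2.56087 ≈ 4463.60 mg.

4464 mg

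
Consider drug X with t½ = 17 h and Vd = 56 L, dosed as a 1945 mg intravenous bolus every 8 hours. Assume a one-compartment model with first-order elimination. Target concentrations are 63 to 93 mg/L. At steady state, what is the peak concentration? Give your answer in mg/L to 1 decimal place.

τ/t½ = 8/17 ≈ 0.47059, so fraction remaining f = (1/2)^(8/17) ≈ 0.7217.
Accumulation ratio R = 1/(1 − f) ≈ 1/0.2783 ≈ 3.5932.
Each bolus raises the concentration by D/Vd = 1945/56 ≈ 34.732 mg/L.
Steady-state peak Cmax,ss = C₀·R ≈ 34.732 × 3.5932 ≈ 124.799 mg/L.
Peak 124.8 mg/L vs MTC 93 mg/L: exceeds toxic threshold.

124.8 mg/L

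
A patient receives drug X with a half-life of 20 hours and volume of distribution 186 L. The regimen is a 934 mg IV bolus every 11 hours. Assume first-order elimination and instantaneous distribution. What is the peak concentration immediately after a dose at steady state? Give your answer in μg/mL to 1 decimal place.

15.8 μg/mL

k = ln2/t½ = ln2/20 ≈ 0.034657 h⁻¹; fraction remaining f = e^(−kτ) = e^(−0.034657×11) ≈ 0.6830.
Accumulation ratio R = 1/(1 − f) ≈ 1/0.3170 ≈ 3.1546.
Single-dose peak C₀ = D/Vd = 934/186 ≈ 5.022 μg/mL.
Cmax,ss = C₀/(1 − f) ≈ 5.022/0.3170 ≈ 15.842 μg/mL.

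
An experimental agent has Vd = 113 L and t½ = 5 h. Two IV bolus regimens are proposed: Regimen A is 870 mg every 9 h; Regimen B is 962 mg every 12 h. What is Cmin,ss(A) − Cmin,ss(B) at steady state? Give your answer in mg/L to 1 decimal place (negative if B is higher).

1.1 mg/L

Regimen A: f = (1/2)^(9/5) ≈ 0.2872; Cmin,ss = (870/113)·f/(1−f) ≈ 3.102 mg/L.
Regimen B: f = (1/2)^(12/5) ≈ 0.1895; Cmin,ss = (962/113)·f/(1−f) ≈ 1.990 mg/L.
Difference ≈ 3.102 − 1.990 ≈ 1.112 mg/L.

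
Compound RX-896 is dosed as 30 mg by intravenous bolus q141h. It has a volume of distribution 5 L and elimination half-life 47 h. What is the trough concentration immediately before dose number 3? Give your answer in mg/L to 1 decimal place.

f = (1/2)^(τ/t½) = (1/2)^(141/47) ≈ 0.1250.
C₀ = D/Vd = 30/5 ≈ 6.000 mg/L.
Before the 3rd dose, 2 doses have been given. Superposition: Cmin = C₀·(f + f²).
≈ 6.000 × (0.1250 + 0.0156) ≈ 6.000 × 0.1406 ≈ 0.844 mg/L.

0.8 mg/L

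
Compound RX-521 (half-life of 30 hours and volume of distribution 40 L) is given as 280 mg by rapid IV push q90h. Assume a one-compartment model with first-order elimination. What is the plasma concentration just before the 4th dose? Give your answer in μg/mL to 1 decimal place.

1.0 μg/mL

f = (1/2)^(τ/t½) = (1/2)^(90/30) ≈ 0.1250.
C₀ = D/Vd = 280/40 ≈ 7.000 μg/mL.
Before the 4th dose, 3 doses have been given. Superposition: Cmin = C₀·(f + f² + … + f^3).
≈ 7.000 × (0.1250 + 0.0156 + 0.0020) ≈ 7.000 × 0.1426 ≈ 0.998 μg/mL.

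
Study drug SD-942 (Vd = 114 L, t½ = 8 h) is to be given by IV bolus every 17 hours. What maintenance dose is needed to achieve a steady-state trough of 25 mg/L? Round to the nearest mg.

9582 mg

τ/t½ = 17/8 ≈ 2.125, so f = (1/2)^(17/8) ≈ 0.229251.
Cmin,ss = (D/Vd)·f/(1−f), so D = Cmin,ss·Vd·(1−f)/f.
D = 25 × 114 × (1−f)/f ≈ 25 × 114 × 3.36203 ≈ 9581.79 mg.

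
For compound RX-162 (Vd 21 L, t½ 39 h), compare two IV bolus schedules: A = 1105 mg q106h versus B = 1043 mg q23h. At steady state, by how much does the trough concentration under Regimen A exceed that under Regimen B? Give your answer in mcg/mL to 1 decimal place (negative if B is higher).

-88.9 mcg/mL

Regimen A: f = (1/2)^(106/39) ≈ 0.1520; Cmin,ss = (1105/21)·f/(1−f) ≈ 9.432 mcg/mL.
Regimen B: f = (1/2)^(23/39) ≈ 0.6645; Cmin,ss = (1043/21)·f/(1−f) ≈ 98.371 mcg/mL.
Difference ≈ 9.432 − 98.371 ≈ -88.939 mcg/mL.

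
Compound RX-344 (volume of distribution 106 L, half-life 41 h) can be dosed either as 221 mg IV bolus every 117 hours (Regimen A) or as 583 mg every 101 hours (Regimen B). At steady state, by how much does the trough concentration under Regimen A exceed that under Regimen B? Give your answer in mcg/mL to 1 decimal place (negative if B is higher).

-0.9 mcg/mL

Regimen A: f = (1/2)^(117/41) ≈ 0.1383; Cmin,ss = (221/106)·f/(1−f) ≈ 0.335 mcg/mL.
Regimen B: f = (1/2)^(101/41) ≈ 0.1813; Cmin,ss = (583/106)·f/(1−f) ≈ 1.218 mcg/mL.
Difference ≈ 0.335 − 1.218 ≈ -0.883 mcg/mL.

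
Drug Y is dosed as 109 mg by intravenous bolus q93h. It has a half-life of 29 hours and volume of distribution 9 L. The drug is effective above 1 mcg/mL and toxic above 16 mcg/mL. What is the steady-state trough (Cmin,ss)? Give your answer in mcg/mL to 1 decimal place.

1.5 mcg/mL

k = ln2/t½ = ln2/29 ≈ 0.023902 h⁻¹; fraction remaining f = e^(−kτ) = e^(−0.023902×93) ≈ 0.1083.
At steady state, accumulation factor R = 1/(1 − e^(−kτ)) ≈ 1.1215.
Each bolus raises the concentration by D/Vd = 109/9 ≈ 12.111 mcg/mL.
Steady-state peak Cmax,ss = C₀·R ≈ 12.111 × 1.1215 ≈ 13.582 mcg/mL.
Steady-state trough Cmin,ss = Cmax,ss·f ≈ 13.582 × 0.1083 ≈ 1.471 mcg/mL.
Trough 1.5 mcg/mL vs MEC 1 mcg/mL: adequate.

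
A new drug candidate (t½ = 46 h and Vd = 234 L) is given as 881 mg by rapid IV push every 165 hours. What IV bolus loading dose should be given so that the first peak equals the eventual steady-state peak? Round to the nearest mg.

f = (1/2)^(165/46) ≈ 0.083218; accumulation ratio R = 1/(1−f) ≈ 1.09077.
Loading dose to hit Cmax,ss on first dose: D_load = D_maint·R ≈ 881 × 1.09077 ≈ 960.97 mg.

961 mg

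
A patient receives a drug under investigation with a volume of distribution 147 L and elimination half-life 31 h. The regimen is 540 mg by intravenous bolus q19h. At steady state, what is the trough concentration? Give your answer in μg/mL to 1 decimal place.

τ/t½ = 19/31 ≈ 0.6129, so fraction remaining f = (1/2)^(19/31) ≈ 0.6539.
Single-dose peak C₀ = D/Vd = 540/147 ≈ 3.673 μg/mL.
Steady-state trough Cmin,ss = C₀·f/(1−f) ≈ 3.673 × 0.6539/0.3461 ≈ 6.940 μg/mL.

6.9 μg/mL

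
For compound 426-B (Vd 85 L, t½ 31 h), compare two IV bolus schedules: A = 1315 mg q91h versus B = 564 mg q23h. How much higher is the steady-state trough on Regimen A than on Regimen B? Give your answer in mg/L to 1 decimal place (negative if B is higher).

-7.5 mg/L

Regimen A: f = (1/2)^(91/31) ≈ 0.1307; Cmin,ss = (1315/85)·f/(1−f) ≈ 2.326 mg/L.
Regimen B: f = (1/2)^(23/31) ≈ 0.5979; Cmin,ss = (564/85)·f/(1−f) ≈ 9.866 mg/L.
Difference ≈ 2.326 − 9.866 ≈ -7.540 mg/L.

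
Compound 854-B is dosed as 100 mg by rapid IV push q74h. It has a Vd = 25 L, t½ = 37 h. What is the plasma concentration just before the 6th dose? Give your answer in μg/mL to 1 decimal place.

1.3 μg/mL

f = (1/2)^(τ/t½) = (1/2)^(74/37) ≈ 0.2500.
C₀ = D/Vd = 100/25 ≈ 4.000 μg/mL.
Before the 6th dose, 5 doses have been given. Superposition: Cmin = C₀·(f + f² + … + f^5).
≈ 4.000 × (0.2500 + 0.0625 + 0.0156 + 0.0039 + 0.0010) ≈ 4.000 × 0.3330 ≈ 1.332 μg/mL.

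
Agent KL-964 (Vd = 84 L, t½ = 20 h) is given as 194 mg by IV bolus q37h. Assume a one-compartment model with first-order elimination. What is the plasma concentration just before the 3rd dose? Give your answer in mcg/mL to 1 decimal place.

0.8 mcg/mL

f = (1/2)^(τ/t½) = (1/2)^(37/20) ≈ 0.2774.
C₀ = D/Vd = 194/84 ≈ 2.310 mcg/mL.
Before the 3rd dose, 2 doses have been given. Superposition: Cmin = C₀·(f + f²).
≈ 2.310 × (0.2774 + 0.0770) ≈ 2.310 × 0.3544 ≈ 0.819 mcg/mL.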